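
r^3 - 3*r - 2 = (r - 2)*(r + 1)^2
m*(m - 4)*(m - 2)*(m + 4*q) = m^4 + 4*m^3*q - 6*m^3 - 24*m^2*q + 8*m^2 + 32*m*q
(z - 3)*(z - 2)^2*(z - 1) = z^4 - 8*z^3 + 23*z^2 - 28*z + 12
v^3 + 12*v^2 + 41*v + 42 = (v + 2)*(v + 3)*(v + 7)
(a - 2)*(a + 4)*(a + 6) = a^3 + 8*a^2 + 4*a - 48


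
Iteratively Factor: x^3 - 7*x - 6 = (x + 1)*(x^2 - x - 6) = (x - 3)*(x + 1)*(x + 2)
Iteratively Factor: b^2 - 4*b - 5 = (b - 5)*(b + 1)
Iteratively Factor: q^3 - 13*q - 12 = (q - 4)*(q^2 + 4*q + 3) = (q - 4)*(q + 1)*(q + 3)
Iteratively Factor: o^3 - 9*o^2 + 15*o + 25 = (o - 5)*(o^2 - 4*o - 5) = (o - 5)*(o + 1)*(o - 5)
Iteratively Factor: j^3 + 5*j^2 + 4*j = (j + 1)*(j^2 + 4*j) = (j + 1)*(j + 4)*(j)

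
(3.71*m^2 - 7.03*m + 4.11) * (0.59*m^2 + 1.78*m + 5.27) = 2.1889*m^4 + 2.4561*m^3 + 9.4632*m^2 - 29.7323*m + 21.6597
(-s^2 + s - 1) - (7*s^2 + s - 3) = 2 - 8*s^2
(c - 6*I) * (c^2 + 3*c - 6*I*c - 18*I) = c^3 + 3*c^2 - 12*I*c^2 - 36*c - 36*I*c - 108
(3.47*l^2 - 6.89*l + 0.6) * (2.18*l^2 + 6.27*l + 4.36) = 7.5646*l^4 + 6.7367*l^3 - 26.7631*l^2 - 26.2784*l + 2.616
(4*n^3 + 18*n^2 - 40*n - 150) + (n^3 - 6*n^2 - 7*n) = 5*n^3 + 12*n^2 - 47*n - 150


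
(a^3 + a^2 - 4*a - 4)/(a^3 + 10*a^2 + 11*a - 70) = (a^2 + 3*a + 2)/(a^2 + 12*a + 35)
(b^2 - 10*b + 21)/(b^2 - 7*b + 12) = (b - 7)/(b - 4)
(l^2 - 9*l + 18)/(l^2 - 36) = (l - 3)/(l + 6)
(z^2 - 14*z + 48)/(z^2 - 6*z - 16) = (z - 6)/(z + 2)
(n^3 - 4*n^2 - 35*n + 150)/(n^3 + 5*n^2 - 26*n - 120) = (n - 5)/(n + 4)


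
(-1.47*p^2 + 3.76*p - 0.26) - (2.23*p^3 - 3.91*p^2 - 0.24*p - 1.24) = -2.23*p^3 + 2.44*p^2 + 4.0*p + 0.98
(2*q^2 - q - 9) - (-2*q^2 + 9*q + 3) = 4*q^2 - 10*q - 12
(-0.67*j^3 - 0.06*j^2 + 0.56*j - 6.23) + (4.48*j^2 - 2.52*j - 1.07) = -0.67*j^3 + 4.42*j^2 - 1.96*j - 7.3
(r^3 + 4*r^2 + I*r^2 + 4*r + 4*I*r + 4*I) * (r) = r^4 + 4*r^3 + I*r^3 + 4*r^2 + 4*I*r^2 + 4*I*r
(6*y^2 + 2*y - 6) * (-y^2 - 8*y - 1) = -6*y^4 - 50*y^3 - 16*y^2 + 46*y + 6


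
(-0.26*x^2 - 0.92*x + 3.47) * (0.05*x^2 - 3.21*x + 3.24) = -0.013*x^4 + 0.7886*x^3 + 2.2843*x^2 - 14.1195*x + 11.2428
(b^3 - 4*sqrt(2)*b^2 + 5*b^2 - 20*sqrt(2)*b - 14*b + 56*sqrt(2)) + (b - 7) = b^3 - 4*sqrt(2)*b^2 + 5*b^2 - 20*sqrt(2)*b - 13*b - 7 + 56*sqrt(2)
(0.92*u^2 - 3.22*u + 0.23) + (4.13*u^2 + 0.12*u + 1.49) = 5.05*u^2 - 3.1*u + 1.72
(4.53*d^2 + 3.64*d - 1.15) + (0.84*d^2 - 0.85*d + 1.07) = 5.37*d^2 + 2.79*d - 0.0799999999999998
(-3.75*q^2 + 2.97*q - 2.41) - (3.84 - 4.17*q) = -3.75*q^2 + 7.14*q - 6.25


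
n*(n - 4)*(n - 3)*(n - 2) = n^4 - 9*n^3 + 26*n^2 - 24*n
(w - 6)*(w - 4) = w^2 - 10*w + 24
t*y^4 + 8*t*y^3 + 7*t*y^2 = y^2*(y + 7)*(t*y + t)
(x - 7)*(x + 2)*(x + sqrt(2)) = x^3 - 5*x^2 + sqrt(2)*x^2 - 14*x - 5*sqrt(2)*x - 14*sqrt(2)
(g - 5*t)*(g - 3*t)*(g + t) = g^3 - 7*g^2*t + 7*g*t^2 + 15*t^3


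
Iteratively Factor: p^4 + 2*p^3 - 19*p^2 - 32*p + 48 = (p + 3)*(p^3 - p^2 - 16*p + 16) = (p + 3)*(p + 4)*(p^2 - 5*p + 4) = (p - 1)*(p + 3)*(p + 4)*(p - 4)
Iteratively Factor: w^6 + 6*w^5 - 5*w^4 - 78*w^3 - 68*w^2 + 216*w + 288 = (w + 3)*(w^5 + 3*w^4 - 14*w^3 - 36*w^2 + 40*w + 96) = (w - 2)*(w + 3)*(w^4 + 5*w^3 - 4*w^2 - 44*w - 48) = (w - 3)*(w - 2)*(w + 3)*(w^3 + 8*w^2 + 20*w + 16) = (w - 3)*(w - 2)*(w + 2)*(w + 3)*(w^2 + 6*w + 8) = (w - 3)*(w - 2)*(w + 2)*(w + 3)*(w + 4)*(w + 2)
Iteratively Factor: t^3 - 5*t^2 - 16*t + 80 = (t - 4)*(t^2 - t - 20) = (t - 5)*(t - 4)*(t + 4)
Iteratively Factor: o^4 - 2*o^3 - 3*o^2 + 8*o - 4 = (o - 1)*(o^3 - o^2 - 4*o + 4) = (o - 1)^2*(o^2 - 4) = (o - 1)^2*(o + 2)*(o - 2)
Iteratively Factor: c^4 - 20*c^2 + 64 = (c + 4)*(c^3 - 4*c^2 - 4*c + 16) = (c - 4)*(c + 4)*(c^2 - 4) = (c - 4)*(c - 2)*(c + 4)*(c + 2)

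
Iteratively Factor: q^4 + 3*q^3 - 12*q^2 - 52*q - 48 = (q + 2)*(q^3 + q^2 - 14*q - 24) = (q + 2)*(q + 3)*(q^2 - 2*q - 8) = (q + 2)^2*(q + 3)*(q - 4)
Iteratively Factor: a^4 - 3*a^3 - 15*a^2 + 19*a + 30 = (a - 2)*(a^3 - a^2 - 17*a - 15) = (a - 5)*(a - 2)*(a^2 + 4*a + 3) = (a - 5)*(a - 2)*(a + 1)*(a + 3)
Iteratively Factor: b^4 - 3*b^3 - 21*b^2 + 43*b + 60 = (b + 4)*(b^3 - 7*b^2 + 7*b + 15) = (b - 5)*(b + 4)*(b^2 - 2*b - 3) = (b - 5)*(b + 1)*(b + 4)*(b - 3)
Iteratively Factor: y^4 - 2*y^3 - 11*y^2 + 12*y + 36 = (y - 3)*(y^3 + y^2 - 8*y - 12) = (y - 3)^2*(y^2 + 4*y + 4) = (y - 3)^2*(y + 2)*(y + 2)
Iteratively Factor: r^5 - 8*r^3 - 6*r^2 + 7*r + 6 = (r + 2)*(r^4 - 2*r^3 - 4*r^2 + 2*r + 3) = (r + 1)*(r + 2)*(r^3 - 3*r^2 - r + 3) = (r - 3)*(r + 1)*(r + 2)*(r^2 - 1) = (r - 3)*(r - 1)*(r + 1)*(r + 2)*(r + 1)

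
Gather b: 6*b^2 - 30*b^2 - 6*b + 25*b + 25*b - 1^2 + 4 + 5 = -24*b^2 + 44*b + 8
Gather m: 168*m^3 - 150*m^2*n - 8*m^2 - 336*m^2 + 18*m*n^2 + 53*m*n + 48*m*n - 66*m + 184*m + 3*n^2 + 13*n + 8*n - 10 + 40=168*m^3 + m^2*(-150*n - 344) + m*(18*n^2 + 101*n + 118) + 3*n^2 + 21*n + 30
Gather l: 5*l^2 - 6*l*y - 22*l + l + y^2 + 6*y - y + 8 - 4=5*l^2 + l*(-6*y - 21) + y^2 + 5*y + 4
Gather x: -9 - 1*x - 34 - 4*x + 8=-5*x - 35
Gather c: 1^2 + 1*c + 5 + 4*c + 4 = 5*c + 10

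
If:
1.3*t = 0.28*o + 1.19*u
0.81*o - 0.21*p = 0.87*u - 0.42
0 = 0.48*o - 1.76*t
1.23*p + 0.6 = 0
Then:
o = -0.69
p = -0.49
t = -0.19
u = -0.04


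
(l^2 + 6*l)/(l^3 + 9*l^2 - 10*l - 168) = l/(l^2 + 3*l - 28)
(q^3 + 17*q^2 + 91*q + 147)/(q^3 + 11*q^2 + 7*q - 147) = (q + 3)/(q - 3)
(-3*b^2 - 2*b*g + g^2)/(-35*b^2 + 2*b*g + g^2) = (-3*b^2 - 2*b*g + g^2)/(-35*b^2 + 2*b*g + g^2)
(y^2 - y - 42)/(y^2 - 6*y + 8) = (y^2 - y - 42)/(y^2 - 6*y + 8)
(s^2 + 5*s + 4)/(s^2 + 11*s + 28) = (s + 1)/(s + 7)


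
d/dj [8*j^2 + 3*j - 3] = 16*j + 3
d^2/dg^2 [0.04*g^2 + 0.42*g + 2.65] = 0.0800000000000000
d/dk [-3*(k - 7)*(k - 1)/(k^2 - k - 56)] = 21*(-k^2 + 18*k - 65)/(k^4 - 2*k^3 - 111*k^2 + 112*k + 3136)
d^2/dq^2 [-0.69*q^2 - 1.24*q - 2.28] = -1.38000000000000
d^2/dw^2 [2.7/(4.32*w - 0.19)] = 100.77696/(4.32*w - 0.19)^3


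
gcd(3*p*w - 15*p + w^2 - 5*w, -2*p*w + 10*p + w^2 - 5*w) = w - 5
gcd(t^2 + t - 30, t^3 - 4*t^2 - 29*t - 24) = 1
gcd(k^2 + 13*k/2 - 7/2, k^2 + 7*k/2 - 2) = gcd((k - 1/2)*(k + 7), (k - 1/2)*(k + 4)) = k - 1/2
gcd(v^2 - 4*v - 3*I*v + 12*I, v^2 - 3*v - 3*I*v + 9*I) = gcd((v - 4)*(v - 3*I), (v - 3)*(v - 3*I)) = v - 3*I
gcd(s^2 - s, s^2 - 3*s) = s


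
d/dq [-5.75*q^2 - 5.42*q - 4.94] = -11.5*q - 5.42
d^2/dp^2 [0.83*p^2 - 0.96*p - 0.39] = 1.66000000000000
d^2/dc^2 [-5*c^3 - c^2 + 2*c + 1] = -30*c - 2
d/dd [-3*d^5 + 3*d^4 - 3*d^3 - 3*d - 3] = -15*d^4 + 12*d^3 - 9*d^2 - 3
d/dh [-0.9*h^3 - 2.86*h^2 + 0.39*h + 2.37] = -2.7*h^2 - 5.72*h + 0.39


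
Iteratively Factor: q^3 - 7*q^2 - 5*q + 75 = (q - 5)*(q^2 - 2*q - 15) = (q - 5)*(q + 3)*(q - 5)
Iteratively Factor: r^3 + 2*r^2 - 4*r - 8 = (r + 2)*(r^2 - 4) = (r + 2)^2*(r - 2)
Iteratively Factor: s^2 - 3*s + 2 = (s - 1)*(s - 2)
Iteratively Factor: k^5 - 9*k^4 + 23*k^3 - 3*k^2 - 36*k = (k - 3)*(k^4 - 6*k^3 + 5*k^2 + 12*k) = (k - 4)*(k - 3)*(k^3 - 2*k^2 - 3*k) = k*(k - 4)*(k - 3)*(k^2 - 2*k - 3) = k*(k - 4)*(k - 3)*(k + 1)*(k - 3)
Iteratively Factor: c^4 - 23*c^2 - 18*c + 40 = (c - 1)*(c^3 + c^2 - 22*c - 40) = (c - 1)*(c + 4)*(c^2 - 3*c - 10) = (c - 5)*(c - 1)*(c + 4)*(c + 2)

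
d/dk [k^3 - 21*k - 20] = 3*k^2 - 21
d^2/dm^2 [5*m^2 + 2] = 10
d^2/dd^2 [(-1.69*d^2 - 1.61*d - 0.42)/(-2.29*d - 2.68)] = 8.919772/(12.008989*d^3 + 42.162564*d^2 + 49.343088*d + 19.248832)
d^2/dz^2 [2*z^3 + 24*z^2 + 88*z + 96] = 12*z + 48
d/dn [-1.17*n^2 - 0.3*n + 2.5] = -2.34*n - 0.3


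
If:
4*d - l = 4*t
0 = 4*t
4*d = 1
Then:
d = 1/4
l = 1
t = 0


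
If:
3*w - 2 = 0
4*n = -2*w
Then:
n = -1/3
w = 2/3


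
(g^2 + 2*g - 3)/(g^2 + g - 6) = (g - 1)/(g - 2)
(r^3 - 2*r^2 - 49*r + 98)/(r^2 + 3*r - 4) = (r^3 - 2*r^2 - 49*r + 98)/(r^2 + 3*r - 4)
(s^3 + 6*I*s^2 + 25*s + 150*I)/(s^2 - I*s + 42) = (s^2 + 25)/(s - 7*I)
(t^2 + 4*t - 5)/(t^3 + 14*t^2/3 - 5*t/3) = 3*(t - 1)/(t*(3*t - 1))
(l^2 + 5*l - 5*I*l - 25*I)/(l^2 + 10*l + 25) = (l - 5*I)/(l + 5)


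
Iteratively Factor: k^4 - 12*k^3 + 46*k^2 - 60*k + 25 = (k - 5)*(k^3 - 7*k^2 + 11*k - 5) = (k - 5)*(k - 1)*(k^2 - 6*k + 5) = (k - 5)*(k - 1)^2*(k - 5)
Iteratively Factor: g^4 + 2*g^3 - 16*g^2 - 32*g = (g - 4)*(g^3 + 6*g^2 + 8*g) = g*(g - 4)*(g^2 + 6*g + 8) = g*(g - 4)*(g + 2)*(g + 4)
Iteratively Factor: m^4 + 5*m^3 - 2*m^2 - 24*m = (m)*(m^3 + 5*m^2 - 2*m - 24) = m*(m + 4)*(m^2 + m - 6) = m*(m + 3)*(m + 4)*(m - 2)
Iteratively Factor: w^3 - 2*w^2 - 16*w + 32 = (w - 4)*(w^2 + 2*w - 8) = (w - 4)*(w - 2)*(w + 4)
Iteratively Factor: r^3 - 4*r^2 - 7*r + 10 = (r - 1)*(r^2 - 3*r - 10) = (r - 5)*(r - 1)*(r + 2)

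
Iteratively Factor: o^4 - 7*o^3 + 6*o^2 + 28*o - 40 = (o - 2)*(o^3 - 5*o^2 - 4*o + 20) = (o - 2)^2*(o^2 - 3*o - 10) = (o - 5)*(o - 2)^2*(o + 2)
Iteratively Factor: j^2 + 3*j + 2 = (j + 2)*(j + 1)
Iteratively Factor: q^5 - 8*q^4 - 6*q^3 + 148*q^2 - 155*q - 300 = (q + 4)*(q^4 - 12*q^3 + 42*q^2 - 20*q - 75) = (q - 3)*(q + 4)*(q^3 - 9*q^2 + 15*q + 25) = (q - 3)*(q + 1)*(q + 4)*(q^2 - 10*q + 25) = (q - 5)*(q - 3)*(q + 1)*(q + 4)*(q - 5)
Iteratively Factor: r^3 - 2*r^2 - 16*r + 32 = (r - 2)*(r^2 - 16) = (r - 4)*(r - 2)*(r + 4)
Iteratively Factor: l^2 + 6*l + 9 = (l + 3)*(l + 3)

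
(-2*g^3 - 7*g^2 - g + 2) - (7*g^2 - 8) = -2*g^3 - 14*g^2 - g + 10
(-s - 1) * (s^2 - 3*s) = -s^3 + 2*s^2 + 3*s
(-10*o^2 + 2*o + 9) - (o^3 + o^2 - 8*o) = -o^3 - 11*o^2 + 10*o + 9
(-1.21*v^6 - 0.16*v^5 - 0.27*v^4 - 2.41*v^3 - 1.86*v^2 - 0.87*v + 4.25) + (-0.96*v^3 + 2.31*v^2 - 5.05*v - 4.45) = -1.21*v^6 - 0.16*v^5 - 0.27*v^4 - 3.37*v^3 + 0.45*v^2 - 5.92*v - 0.2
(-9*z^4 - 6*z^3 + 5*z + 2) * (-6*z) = 54*z^5 + 36*z^4 - 30*z^2 - 12*z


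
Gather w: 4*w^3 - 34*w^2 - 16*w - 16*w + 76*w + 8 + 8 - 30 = 4*w^3 - 34*w^2 + 44*w - 14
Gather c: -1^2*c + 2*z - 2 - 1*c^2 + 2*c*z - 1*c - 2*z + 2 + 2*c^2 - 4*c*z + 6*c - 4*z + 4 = c^2 + c*(4 - 2*z) - 4*z + 4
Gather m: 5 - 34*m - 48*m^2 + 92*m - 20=-48*m^2 + 58*m - 15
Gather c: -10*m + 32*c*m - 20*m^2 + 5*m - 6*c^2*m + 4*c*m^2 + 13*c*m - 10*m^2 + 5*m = -6*c^2*m + c*(4*m^2 + 45*m) - 30*m^2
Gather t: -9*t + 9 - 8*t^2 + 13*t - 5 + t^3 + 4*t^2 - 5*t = t^3 - 4*t^2 - t + 4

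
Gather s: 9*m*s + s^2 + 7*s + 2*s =s^2 + s*(9*m + 9)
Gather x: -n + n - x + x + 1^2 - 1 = 0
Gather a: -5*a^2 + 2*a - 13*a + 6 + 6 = -5*a^2 - 11*a + 12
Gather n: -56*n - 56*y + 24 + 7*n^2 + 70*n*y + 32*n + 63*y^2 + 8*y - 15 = 7*n^2 + n*(70*y - 24) + 63*y^2 - 48*y + 9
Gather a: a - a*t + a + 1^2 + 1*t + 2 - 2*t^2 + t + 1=a*(2 - t) - 2*t^2 + 2*t + 4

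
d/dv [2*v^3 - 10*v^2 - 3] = 2*v*(3*v - 10)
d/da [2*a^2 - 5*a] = 4*a - 5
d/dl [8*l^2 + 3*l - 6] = 16*l + 3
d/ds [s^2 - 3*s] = 2*s - 3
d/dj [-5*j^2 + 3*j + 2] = 3 - 10*j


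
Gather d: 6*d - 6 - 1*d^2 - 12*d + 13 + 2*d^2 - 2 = d^2 - 6*d + 5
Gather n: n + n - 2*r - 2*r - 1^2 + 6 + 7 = 2*n - 4*r + 12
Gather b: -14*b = -14*b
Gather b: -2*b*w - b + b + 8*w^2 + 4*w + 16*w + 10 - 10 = -2*b*w + 8*w^2 + 20*w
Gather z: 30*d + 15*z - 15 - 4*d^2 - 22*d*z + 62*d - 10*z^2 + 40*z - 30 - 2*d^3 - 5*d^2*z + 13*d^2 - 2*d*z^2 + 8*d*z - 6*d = -2*d^3 + 9*d^2 + 86*d + z^2*(-2*d - 10) + z*(-5*d^2 - 14*d + 55) - 45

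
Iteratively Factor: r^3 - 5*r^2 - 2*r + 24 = (r + 2)*(r^2 - 7*r + 12) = (r - 3)*(r + 2)*(r - 4)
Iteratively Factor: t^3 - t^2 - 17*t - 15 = (t + 3)*(t^2 - 4*t - 5) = (t + 1)*(t + 3)*(t - 5)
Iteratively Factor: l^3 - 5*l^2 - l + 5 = (l - 1)*(l^2 - 4*l - 5) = (l - 1)*(l + 1)*(l - 5)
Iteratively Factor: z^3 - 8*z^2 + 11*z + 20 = (z - 4)*(z^2 - 4*z - 5) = (z - 5)*(z - 4)*(z + 1)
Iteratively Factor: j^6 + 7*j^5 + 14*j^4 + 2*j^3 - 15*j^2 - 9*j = (j)*(j^5 + 7*j^4 + 14*j^3 + 2*j^2 - 15*j - 9) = j*(j + 3)*(j^4 + 4*j^3 + 2*j^2 - 4*j - 3) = j*(j + 3)^2*(j^3 + j^2 - j - 1) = j*(j - 1)*(j + 3)^2*(j^2 + 2*j + 1) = j*(j - 1)*(j + 1)*(j + 3)^2*(j + 1)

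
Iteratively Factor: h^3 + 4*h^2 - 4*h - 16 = (h + 2)*(h^2 + 2*h - 8) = (h + 2)*(h + 4)*(h - 2)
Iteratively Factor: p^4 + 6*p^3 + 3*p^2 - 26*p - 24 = (p + 1)*(p^3 + 5*p^2 - 2*p - 24) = (p + 1)*(p + 3)*(p^2 + 2*p - 8) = (p + 1)*(p + 3)*(p + 4)*(p - 2)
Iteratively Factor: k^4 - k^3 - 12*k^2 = (k)*(k^3 - k^2 - 12*k) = k^2*(k^2 - k - 12) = k^2*(k - 4)*(k + 3)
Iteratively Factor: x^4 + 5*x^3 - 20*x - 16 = (x + 1)*(x^3 + 4*x^2 - 4*x - 16) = (x + 1)*(x + 2)*(x^2 + 2*x - 8) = (x - 2)*(x + 1)*(x + 2)*(x + 4)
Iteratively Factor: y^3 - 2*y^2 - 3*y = (y)*(y^2 - 2*y - 3) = y*(y - 3)*(y + 1)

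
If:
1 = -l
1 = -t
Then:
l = -1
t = -1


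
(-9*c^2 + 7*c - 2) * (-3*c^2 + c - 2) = 27*c^4 - 30*c^3 + 31*c^2 - 16*c + 4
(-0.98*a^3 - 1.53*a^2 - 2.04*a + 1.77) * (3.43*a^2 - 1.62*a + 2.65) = -3.3614*a^5 - 3.6603*a^4 - 7.1156*a^3 + 5.3214*a^2 - 8.2734*a + 4.6905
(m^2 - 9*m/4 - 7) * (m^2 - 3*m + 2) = m^4 - 21*m^3/4 + 7*m^2/4 + 33*m/2 - 14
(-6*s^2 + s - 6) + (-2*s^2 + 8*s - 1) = -8*s^2 + 9*s - 7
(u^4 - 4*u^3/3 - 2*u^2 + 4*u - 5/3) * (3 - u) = -u^5 + 13*u^4/3 - 2*u^3 - 10*u^2 + 41*u/3 - 5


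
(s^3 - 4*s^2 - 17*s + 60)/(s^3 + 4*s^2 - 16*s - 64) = (s^2 - 8*s + 15)/(s^2 - 16)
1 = 1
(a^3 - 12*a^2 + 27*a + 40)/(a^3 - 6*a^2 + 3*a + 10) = (a - 8)/(a - 2)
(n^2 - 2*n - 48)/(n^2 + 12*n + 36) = (n - 8)/(n + 6)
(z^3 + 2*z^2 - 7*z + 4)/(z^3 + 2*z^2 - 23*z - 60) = (z^2 - 2*z + 1)/(z^2 - 2*z - 15)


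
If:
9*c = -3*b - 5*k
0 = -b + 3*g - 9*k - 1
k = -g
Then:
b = -12*k - 1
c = 31*k/9 + 1/3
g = -k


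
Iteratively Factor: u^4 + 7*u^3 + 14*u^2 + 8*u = (u + 1)*(u^3 + 6*u^2 + 8*u) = (u + 1)*(u + 4)*(u^2 + 2*u) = u*(u + 1)*(u + 4)*(u + 2)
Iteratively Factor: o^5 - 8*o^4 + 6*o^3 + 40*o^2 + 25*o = (o + 1)*(o^4 - 9*o^3 + 15*o^2 + 25*o) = o*(o + 1)*(o^3 - 9*o^2 + 15*o + 25) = o*(o - 5)*(o + 1)*(o^2 - 4*o - 5) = o*(o - 5)^2*(o + 1)*(o + 1)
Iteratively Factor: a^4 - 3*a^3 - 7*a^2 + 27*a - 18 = (a + 3)*(a^3 - 6*a^2 + 11*a - 6) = (a - 1)*(a + 3)*(a^2 - 5*a + 6) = (a - 2)*(a - 1)*(a + 3)*(a - 3)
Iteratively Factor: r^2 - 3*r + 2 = (r - 2)*(r - 1)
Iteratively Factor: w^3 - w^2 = (w)*(w^2 - w) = w*(w - 1)*(w)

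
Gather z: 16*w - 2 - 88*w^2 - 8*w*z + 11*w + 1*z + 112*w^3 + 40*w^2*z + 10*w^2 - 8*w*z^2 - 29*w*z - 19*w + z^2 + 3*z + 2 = 112*w^3 - 78*w^2 + 8*w + z^2*(1 - 8*w) + z*(40*w^2 - 37*w + 4)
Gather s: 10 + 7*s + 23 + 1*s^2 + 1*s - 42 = s^2 + 8*s - 9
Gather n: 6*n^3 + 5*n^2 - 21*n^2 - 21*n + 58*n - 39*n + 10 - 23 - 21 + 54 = 6*n^3 - 16*n^2 - 2*n + 20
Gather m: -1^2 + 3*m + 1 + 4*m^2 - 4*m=4*m^2 - m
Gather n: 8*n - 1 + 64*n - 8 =72*n - 9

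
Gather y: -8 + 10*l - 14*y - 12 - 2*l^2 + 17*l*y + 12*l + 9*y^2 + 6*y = -2*l^2 + 22*l + 9*y^2 + y*(17*l - 8) - 20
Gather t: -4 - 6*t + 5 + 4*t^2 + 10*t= 4*t^2 + 4*t + 1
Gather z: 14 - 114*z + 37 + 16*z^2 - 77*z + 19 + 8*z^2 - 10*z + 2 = 24*z^2 - 201*z + 72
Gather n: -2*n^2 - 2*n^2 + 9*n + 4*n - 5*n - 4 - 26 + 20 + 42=-4*n^2 + 8*n + 32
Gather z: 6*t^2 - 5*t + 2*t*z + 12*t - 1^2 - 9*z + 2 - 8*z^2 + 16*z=6*t^2 + 7*t - 8*z^2 + z*(2*t + 7) + 1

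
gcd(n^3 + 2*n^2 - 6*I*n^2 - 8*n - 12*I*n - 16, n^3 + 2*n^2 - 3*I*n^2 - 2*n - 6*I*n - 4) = n^2 + n*(2 - 2*I) - 4*I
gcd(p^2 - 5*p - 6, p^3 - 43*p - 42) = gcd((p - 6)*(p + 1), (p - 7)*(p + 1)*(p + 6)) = p + 1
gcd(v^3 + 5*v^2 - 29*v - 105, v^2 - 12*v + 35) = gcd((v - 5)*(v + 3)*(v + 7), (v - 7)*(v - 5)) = v - 5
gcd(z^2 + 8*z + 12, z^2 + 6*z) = z + 6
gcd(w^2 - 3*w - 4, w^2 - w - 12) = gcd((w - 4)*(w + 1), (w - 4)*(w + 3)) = w - 4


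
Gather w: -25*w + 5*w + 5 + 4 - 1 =8 - 20*w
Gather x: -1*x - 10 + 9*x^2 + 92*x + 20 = 9*x^2 + 91*x + 10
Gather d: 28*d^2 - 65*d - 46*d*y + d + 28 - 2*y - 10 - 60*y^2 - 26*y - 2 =28*d^2 + d*(-46*y - 64) - 60*y^2 - 28*y + 16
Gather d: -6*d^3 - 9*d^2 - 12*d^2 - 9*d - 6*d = -6*d^3 - 21*d^2 - 15*d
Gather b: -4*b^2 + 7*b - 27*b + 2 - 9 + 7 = -4*b^2 - 20*b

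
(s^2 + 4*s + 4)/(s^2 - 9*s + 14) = (s^2 + 4*s + 4)/(s^2 - 9*s + 14)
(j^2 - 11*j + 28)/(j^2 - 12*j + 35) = (j - 4)/(j - 5)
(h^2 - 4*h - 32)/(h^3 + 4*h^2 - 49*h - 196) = (h - 8)/(h^2 - 49)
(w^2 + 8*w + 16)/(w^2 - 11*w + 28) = (w^2 + 8*w + 16)/(w^2 - 11*w + 28)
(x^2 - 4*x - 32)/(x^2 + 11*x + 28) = (x - 8)/(x + 7)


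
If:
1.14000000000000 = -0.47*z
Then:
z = -2.43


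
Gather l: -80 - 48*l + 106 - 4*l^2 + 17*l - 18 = -4*l^2 - 31*l + 8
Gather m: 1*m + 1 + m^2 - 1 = m^2 + m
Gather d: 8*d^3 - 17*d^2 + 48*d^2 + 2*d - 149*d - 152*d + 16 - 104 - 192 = 8*d^3 + 31*d^2 - 299*d - 280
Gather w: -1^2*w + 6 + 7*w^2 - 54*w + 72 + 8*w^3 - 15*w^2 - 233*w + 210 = 8*w^3 - 8*w^2 - 288*w + 288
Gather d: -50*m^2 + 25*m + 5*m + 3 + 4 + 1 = -50*m^2 + 30*m + 8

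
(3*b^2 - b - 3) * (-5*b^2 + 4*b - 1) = -15*b^4 + 17*b^3 + 8*b^2 - 11*b + 3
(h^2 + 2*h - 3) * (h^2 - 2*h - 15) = h^4 - 22*h^2 - 24*h + 45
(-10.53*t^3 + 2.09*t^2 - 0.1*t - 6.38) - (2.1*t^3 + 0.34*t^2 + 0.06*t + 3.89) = -12.63*t^3 + 1.75*t^2 - 0.16*t - 10.27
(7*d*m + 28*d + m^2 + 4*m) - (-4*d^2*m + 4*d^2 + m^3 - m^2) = 4*d^2*m - 4*d^2 + 7*d*m + 28*d - m^3 + 2*m^2 + 4*m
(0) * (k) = 0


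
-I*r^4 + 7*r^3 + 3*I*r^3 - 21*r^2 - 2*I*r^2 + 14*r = r*(r - 2)*(r + 7*I)*(-I*r + I)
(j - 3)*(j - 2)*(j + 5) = j^3 - 19*j + 30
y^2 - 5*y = y*(y - 5)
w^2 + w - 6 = (w - 2)*(w + 3)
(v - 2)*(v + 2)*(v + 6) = v^3 + 6*v^2 - 4*v - 24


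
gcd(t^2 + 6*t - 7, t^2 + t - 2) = t - 1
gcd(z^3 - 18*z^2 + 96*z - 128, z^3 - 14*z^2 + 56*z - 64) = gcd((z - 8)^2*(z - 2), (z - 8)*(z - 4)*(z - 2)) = z^2 - 10*z + 16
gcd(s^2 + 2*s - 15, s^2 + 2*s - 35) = 1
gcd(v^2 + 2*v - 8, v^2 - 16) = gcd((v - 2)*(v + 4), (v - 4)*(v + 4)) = v + 4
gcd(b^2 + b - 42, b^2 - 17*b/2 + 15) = b - 6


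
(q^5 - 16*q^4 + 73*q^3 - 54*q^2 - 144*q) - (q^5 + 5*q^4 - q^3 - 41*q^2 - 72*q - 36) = -21*q^4 + 74*q^3 - 13*q^2 - 72*q + 36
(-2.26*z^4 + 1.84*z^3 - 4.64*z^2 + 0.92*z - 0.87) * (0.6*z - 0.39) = -1.356*z^5 + 1.9854*z^4 - 3.5016*z^3 + 2.3616*z^2 - 0.8808*z + 0.3393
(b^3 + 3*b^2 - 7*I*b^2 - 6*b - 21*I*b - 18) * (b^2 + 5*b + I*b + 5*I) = b^5 + 8*b^4 - 6*I*b^4 + 16*b^3 - 48*I*b^3 + 8*b^2 - 96*I*b^2 + 15*b - 48*I*b - 90*I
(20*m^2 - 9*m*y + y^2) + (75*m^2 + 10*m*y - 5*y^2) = 95*m^2 + m*y - 4*y^2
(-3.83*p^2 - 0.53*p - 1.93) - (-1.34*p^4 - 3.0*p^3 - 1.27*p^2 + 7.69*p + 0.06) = 1.34*p^4 + 3.0*p^3 - 2.56*p^2 - 8.22*p - 1.99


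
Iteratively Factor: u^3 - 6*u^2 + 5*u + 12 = (u - 3)*(u^2 - 3*u - 4) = (u - 4)*(u - 3)*(u + 1)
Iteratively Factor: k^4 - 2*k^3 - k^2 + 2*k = (k - 1)*(k^3 - k^2 - 2*k) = (k - 2)*(k - 1)*(k^2 + k) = (k - 2)*(k - 1)*(k + 1)*(k)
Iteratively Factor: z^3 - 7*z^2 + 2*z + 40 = (z + 2)*(z^2 - 9*z + 20) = (z - 5)*(z + 2)*(z - 4)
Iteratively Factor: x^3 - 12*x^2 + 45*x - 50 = (x - 2)*(x^2 - 10*x + 25) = (x - 5)*(x - 2)*(x - 5)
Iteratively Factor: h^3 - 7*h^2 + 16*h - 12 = (h - 3)*(h^2 - 4*h + 4) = (h - 3)*(h - 2)*(h - 2)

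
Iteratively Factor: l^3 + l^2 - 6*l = (l - 2)*(l^2 + 3*l) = l*(l - 2)*(l + 3)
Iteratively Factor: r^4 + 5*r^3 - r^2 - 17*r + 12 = (r + 3)*(r^3 + 2*r^2 - 7*r + 4) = (r - 1)*(r + 3)*(r^2 + 3*r - 4) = (r - 1)*(r + 3)*(r + 4)*(r - 1)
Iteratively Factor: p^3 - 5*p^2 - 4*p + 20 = (p - 5)*(p^2 - 4) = (p - 5)*(p + 2)*(p - 2)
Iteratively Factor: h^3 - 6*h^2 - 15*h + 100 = (h + 4)*(h^2 - 10*h + 25) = (h - 5)*(h + 4)*(h - 5)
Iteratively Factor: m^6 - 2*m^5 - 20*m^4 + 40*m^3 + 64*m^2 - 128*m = (m - 2)*(m^5 - 20*m^3 + 64*m) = (m - 2)*(m + 2)*(m^4 - 2*m^3 - 16*m^2 + 32*m) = (m - 2)^2*(m + 2)*(m^3 - 16*m) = (m - 2)^2*(m + 2)*(m + 4)*(m^2 - 4*m) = m*(m - 2)^2*(m + 2)*(m + 4)*(m - 4)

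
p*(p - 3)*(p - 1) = p^3 - 4*p^2 + 3*p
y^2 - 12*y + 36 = (y - 6)^2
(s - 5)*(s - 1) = s^2 - 6*s + 5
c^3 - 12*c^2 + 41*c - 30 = (c - 6)*(c - 5)*(c - 1)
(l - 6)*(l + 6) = l^2 - 36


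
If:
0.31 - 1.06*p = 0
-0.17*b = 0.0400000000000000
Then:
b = -0.24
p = 0.29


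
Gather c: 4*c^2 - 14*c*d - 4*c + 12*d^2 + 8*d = 4*c^2 + c*(-14*d - 4) + 12*d^2 + 8*d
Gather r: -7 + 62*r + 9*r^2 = 9*r^2 + 62*r - 7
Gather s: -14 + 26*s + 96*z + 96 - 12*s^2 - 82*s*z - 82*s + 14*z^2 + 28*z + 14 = -12*s^2 + s*(-82*z - 56) + 14*z^2 + 124*z + 96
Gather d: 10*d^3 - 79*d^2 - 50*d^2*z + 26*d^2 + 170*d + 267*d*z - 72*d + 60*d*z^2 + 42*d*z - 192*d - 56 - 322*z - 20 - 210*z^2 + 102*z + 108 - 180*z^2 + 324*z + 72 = 10*d^3 + d^2*(-50*z - 53) + d*(60*z^2 + 309*z - 94) - 390*z^2 + 104*z + 104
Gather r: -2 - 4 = -6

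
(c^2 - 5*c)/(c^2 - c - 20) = c/(c + 4)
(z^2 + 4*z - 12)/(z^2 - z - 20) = (-z^2 - 4*z + 12)/(-z^2 + z + 20)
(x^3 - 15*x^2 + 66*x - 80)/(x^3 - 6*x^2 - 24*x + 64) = (x - 5)/(x + 4)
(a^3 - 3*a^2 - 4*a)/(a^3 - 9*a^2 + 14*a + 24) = a/(a - 6)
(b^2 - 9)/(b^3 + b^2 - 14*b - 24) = (b - 3)/(b^2 - 2*b - 8)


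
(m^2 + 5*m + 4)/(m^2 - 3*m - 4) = (m + 4)/(m - 4)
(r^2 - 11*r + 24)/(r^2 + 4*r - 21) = (r - 8)/(r + 7)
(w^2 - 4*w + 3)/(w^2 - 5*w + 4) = (w - 3)/(w - 4)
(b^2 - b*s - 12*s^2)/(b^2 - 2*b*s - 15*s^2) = (-b + 4*s)/(-b + 5*s)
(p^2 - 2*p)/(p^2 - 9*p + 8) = p*(p - 2)/(p^2 - 9*p + 8)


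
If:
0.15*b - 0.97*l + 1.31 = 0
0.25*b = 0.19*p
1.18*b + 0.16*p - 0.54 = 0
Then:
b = 0.39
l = 1.41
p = 0.51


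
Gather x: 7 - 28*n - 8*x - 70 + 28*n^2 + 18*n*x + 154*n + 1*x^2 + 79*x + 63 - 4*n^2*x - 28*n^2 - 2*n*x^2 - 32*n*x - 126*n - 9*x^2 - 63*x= x^2*(-2*n - 8) + x*(-4*n^2 - 14*n + 8)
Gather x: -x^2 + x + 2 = -x^2 + x + 2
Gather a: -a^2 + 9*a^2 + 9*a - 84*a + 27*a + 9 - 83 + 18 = 8*a^2 - 48*a - 56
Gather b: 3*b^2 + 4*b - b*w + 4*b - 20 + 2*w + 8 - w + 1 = 3*b^2 + b*(8 - w) + w - 11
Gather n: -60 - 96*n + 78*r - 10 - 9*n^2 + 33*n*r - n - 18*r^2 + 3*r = -9*n^2 + n*(33*r - 97) - 18*r^2 + 81*r - 70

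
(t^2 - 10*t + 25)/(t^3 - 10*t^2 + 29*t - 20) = (t - 5)/(t^2 - 5*t + 4)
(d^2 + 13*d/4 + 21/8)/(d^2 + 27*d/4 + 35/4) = (d + 3/2)/(d + 5)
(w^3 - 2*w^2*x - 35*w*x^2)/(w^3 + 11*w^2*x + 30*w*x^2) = (w - 7*x)/(w + 6*x)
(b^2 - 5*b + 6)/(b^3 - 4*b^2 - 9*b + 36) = (b - 2)/(b^2 - b - 12)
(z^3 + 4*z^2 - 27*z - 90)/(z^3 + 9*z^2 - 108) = (z^2 - 2*z - 15)/(z^2 + 3*z - 18)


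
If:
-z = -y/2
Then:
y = 2*z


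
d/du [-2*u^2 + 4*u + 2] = 4 - 4*u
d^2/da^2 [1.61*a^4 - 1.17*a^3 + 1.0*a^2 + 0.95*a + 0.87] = 19.32*a^2 - 7.02*a + 2.0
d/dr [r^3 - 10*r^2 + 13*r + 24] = 3*r^2 - 20*r + 13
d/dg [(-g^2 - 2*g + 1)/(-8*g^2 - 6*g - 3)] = 2*(-5*g^2 + 11*g + 6)/(64*g^4 + 96*g^3 + 84*g^2 + 36*g + 9)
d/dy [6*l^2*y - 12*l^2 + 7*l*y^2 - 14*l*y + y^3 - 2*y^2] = 6*l^2 + 14*l*y - 14*l + 3*y^2 - 4*y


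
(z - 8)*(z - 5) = z^2 - 13*z + 40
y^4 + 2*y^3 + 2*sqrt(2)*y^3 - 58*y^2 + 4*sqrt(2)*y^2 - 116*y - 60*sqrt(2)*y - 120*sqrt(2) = (y + 2)*(y - 5*sqrt(2))*(y + sqrt(2))*(y + 6*sqrt(2))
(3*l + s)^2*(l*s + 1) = 9*l^3*s + 6*l^2*s^2 + 9*l^2 + l*s^3 + 6*l*s + s^2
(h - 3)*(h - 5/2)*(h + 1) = h^3 - 9*h^2/2 + 2*h + 15/2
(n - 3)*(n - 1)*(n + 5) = n^3 + n^2 - 17*n + 15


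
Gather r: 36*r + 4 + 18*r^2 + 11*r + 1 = 18*r^2 + 47*r + 5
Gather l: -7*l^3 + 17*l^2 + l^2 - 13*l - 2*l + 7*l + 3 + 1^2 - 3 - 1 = -7*l^3 + 18*l^2 - 8*l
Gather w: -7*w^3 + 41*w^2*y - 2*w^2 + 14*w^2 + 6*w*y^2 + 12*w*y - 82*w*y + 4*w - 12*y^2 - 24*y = -7*w^3 + w^2*(41*y + 12) + w*(6*y^2 - 70*y + 4) - 12*y^2 - 24*y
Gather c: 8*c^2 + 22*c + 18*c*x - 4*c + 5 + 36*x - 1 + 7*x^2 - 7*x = 8*c^2 + c*(18*x + 18) + 7*x^2 + 29*x + 4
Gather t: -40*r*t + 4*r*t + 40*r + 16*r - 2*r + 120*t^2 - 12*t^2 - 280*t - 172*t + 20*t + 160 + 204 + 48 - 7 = 54*r + 108*t^2 + t*(-36*r - 432) + 405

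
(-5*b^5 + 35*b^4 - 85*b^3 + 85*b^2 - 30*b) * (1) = -5*b^5 + 35*b^4 - 85*b^3 + 85*b^2 - 30*b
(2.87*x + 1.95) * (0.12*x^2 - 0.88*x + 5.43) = 0.3444*x^3 - 2.2916*x^2 + 13.8681*x + 10.5885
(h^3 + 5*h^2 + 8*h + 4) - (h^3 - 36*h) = 5*h^2 + 44*h + 4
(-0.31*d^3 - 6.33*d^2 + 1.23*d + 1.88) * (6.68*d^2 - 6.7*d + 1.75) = -2.0708*d^5 - 40.2074*d^4 + 50.0849*d^3 - 6.7601*d^2 - 10.4435*d + 3.29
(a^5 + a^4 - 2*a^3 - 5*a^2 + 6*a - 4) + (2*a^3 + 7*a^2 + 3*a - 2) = a^5 + a^4 + 2*a^2 + 9*a - 6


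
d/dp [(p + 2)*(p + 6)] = 2*p + 8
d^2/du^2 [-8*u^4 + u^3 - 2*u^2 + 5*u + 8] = -96*u^2 + 6*u - 4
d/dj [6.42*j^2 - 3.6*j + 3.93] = 12.84*j - 3.6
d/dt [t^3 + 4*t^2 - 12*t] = 3*t^2 + 8*t - 12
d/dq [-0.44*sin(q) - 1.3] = -0.44*cos(q)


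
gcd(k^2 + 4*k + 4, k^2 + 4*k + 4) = k^2 + 4*k + 4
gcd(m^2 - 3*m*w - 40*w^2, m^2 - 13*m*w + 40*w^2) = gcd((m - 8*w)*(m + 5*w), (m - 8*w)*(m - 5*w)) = -m + 8*w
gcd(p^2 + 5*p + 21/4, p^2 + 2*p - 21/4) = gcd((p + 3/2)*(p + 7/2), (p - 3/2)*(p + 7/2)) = p + 7/2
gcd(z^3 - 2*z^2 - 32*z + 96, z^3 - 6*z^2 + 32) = z^2 - 8*z + 16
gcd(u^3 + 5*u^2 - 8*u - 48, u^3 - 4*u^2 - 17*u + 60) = u^2 + u - 12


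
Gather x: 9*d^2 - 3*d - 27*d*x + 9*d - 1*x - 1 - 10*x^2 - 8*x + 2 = 9*d^2 + 6*d - 10*x^2 + x*(-27*d - 9) + 1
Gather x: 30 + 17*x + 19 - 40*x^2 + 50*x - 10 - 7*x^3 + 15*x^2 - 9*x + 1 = -7*x^3 - 25*x^2 + 58*x + 40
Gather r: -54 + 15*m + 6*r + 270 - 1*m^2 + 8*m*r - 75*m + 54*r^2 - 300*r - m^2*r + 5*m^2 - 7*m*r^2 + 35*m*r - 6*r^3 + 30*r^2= 4*m^2 - 60*m - 6*r^3 + r^2*(84 - 7*m) + r*(-m^2 + 43*m - 294) + 216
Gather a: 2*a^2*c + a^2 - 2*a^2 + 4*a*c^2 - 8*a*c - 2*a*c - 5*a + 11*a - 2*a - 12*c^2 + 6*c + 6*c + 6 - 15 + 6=a^2*(2*c - 1) + a*(4*c^2 - 10*c + 4) - 12*c^2 + 12*c - 3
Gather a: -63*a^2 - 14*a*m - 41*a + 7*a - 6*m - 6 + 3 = -63*a^2 + a*(-14*m - 34) - 6*m - 3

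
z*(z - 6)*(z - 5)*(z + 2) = z^4 - 9*z^3 + 8*z^2 + 60*z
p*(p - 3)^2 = p^3 - 6*p^2 + 9*p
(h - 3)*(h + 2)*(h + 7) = h^3 + 6*h^2 - 13*h - 42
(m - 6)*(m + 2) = m^2 - 4*m - 12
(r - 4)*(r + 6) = r^2 + 2*r - 24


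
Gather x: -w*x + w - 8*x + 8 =w + x*(-w - 8) + 8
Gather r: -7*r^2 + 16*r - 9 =-7*r^2 + 16*r - 9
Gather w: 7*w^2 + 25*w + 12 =7*w^2 + 25*w + 12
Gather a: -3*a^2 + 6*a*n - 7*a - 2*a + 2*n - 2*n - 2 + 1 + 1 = -3*a^2 + a*(6*n - 9)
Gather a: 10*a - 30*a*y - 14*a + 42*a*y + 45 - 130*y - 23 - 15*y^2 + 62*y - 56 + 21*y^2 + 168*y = a*(12*y - 4) + 6*y^2 + 100*y - 34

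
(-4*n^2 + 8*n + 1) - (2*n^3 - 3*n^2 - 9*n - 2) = -2*n^3 - n^2 + 17*n + 3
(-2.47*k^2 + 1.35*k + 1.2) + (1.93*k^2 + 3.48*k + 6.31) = -0.54*k^2 + 4.83*k + 7.51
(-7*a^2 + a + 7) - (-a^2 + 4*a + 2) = -6*a^2 - 3*a + 5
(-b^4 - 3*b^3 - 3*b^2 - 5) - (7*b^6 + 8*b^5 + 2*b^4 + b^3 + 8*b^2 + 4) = -7*b^6 - 8*b^5 - 3*b^4 - 4*b^3 - 11*b^2 - 9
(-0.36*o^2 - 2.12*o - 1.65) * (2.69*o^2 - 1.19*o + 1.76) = -0.9684*o^4 - 5.2744*o^3 - 2.5493*o^2 - 1.7677*o - 2.904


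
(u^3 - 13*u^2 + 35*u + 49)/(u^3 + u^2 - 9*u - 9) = (u^2 - 14*u + 49)/(u^2 - 9)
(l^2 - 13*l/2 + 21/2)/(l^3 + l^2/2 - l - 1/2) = (2*l^2 - 13*l + 21)/(2*l^3 + l^2 - 2*l - 1)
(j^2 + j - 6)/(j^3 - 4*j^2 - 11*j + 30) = 1/(j - 5)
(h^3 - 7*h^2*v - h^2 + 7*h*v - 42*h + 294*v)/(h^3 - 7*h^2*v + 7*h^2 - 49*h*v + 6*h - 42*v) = (h - 7)/(h + 1)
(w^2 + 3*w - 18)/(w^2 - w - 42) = (w - 3)/(w - 7)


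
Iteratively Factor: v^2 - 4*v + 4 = (v - 2)*(v - 2)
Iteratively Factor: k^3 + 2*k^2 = (k + 2)*(k^2) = k*(k + 2)*(k)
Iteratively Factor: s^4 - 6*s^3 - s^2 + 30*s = (s - 3)*(s^3 - 3*s^2 - 10*s) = (s - 3)*(s + 2)*(s^2 - 5*s) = s*(s - 3)*(s + 2)*(s - 5)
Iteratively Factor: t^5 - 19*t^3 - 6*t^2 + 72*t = (t + 3)*(t^4 - 3*t^3 - 10*t^2 + 24*t) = (t + 3)^2*(t^3 - 6*t^2 + 8*t) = (t - 4)*(t + 3)^2*(t^2 - 2*t) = (t - 4)*(t - 2)*(t + 3)^2*(t)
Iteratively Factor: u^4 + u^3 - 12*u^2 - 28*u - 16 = (u + 1)*(u^3 - 12*u - 16) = (u + 1)*(u + 2)*(u^2 - 2*u - 8) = (u + 1)*(u + 2)^2*(u - 4)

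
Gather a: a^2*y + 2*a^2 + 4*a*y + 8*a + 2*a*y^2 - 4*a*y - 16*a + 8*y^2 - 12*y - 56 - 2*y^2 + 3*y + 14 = a^2*(y + 2) + a*(2*y^2 - 8) + 6*y^2 - 9*y - 42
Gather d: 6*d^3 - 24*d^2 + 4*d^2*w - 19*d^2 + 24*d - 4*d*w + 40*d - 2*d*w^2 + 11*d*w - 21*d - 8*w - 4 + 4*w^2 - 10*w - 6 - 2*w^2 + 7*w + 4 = 6*d^3 + d^2*(4*w - 43) + d*(-2*w^2 + 7*w + 43) + 2*w^2 - 11*w - 6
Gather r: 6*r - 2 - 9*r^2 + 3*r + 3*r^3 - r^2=3*r^3 - 10*r^2 + 9*r - 2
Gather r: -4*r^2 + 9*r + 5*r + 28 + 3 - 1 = -4*r^2 + 14*r + 30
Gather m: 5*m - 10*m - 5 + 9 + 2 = 6 - 5*m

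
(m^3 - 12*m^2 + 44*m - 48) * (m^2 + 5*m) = m^5 - 7*m^4 - 16*m^3 + 172*m^2 - 240*m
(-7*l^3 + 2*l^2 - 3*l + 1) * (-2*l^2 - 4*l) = 14*l^5 + 24*l^4 - 2*l^3 + 10*l^2 - 4*l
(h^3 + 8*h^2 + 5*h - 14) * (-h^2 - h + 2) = -h^5 - 9*h^4 - 11*h^3 + 25*h^2 + 24*h - 28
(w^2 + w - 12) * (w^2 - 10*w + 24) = w^4 - 9*w^3 + 2*w^2 + 144*w - 288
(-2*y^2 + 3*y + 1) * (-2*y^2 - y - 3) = 4*y^4 - 4*y^3 + y^2 - 10*y - 3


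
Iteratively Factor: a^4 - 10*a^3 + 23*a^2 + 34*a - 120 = (a - 4)*(a^3 - 6*a^2 - a + 30) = (a - 4)*(a + 2)*(a^2 - 8*a + 15) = (a - 4)*(a - 3)*(a + 2)*(a - 5)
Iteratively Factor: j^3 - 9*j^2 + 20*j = (j - 5)*(j^2 - 4*j) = j*(j - 5)*(j - 4)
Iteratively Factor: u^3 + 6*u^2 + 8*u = (u + 4)*(u^2 + 2*u) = (u + 2)*(u + 4)*(u)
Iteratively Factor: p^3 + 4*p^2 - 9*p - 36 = (p - 3)*(p^2 + 7*p + 12) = (p - 3)*(p + 4)*(p + 3)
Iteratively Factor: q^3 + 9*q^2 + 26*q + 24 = (q + 4)*(q^2 + 5*q + 6) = (q + 3)*(q + 4)*(q + 2)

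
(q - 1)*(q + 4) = q^2 + 3*q - 4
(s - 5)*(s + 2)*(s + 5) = s^3 + 2*s^2 - 25*s - 50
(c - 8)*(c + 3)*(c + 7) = c^3 + 2*c^2 - 59*c - 168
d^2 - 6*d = d*(d - 6)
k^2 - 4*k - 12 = (k - 6)*(k + 2)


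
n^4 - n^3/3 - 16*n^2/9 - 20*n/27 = n*(n - 5/3)*(n + 2/3)^2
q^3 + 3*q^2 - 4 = (q - 1)*(q + 2)^2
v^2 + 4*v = v*(v + 4)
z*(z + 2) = z^2 + 2*z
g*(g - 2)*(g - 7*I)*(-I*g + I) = -I*g^4 - 7*g^3 + 3*I*g^3 + 21*g^2 - 2*I*g^2 - 14*g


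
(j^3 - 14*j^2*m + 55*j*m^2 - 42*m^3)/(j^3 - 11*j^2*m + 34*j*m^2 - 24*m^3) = (j - 7*m)/(j - 4*m)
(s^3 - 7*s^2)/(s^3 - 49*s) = s/(s + 7)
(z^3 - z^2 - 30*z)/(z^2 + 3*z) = (z^2 - z - 30)/(z + 3)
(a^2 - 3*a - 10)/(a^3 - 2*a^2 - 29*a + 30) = (a^2 - 3*a - 10)/(a^3 - 2*a^2 - 29*a + 30)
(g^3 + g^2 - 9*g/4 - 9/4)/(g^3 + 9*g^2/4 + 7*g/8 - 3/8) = 2*(2*g - 3)/(4*g - 1)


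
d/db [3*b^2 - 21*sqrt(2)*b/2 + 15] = 6*b - 21*sqrt(2)/2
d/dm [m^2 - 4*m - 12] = 2*m - 4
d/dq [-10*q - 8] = -10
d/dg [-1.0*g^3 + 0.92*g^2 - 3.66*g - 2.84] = -3.0*g^2 + 1.84*g - 3.66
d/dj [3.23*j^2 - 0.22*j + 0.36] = 6.46*j - 0.22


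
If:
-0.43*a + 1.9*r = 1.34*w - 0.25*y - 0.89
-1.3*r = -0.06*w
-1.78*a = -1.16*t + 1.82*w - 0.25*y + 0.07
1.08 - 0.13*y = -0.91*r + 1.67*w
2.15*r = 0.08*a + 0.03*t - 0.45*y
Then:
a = 0.10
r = 0.03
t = 1.27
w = 0.67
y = -0.04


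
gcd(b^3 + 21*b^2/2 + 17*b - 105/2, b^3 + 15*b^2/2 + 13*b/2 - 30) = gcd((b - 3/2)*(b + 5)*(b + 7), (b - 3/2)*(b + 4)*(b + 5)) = b^2 + 7*b/2 - 15/2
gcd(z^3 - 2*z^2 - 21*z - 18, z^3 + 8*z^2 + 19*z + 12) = z^2 + 4*z + 3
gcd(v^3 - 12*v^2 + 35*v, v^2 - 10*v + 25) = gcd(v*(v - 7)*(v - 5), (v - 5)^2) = v - 5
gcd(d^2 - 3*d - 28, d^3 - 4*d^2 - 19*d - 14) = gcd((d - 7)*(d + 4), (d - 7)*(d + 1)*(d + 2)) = d - 7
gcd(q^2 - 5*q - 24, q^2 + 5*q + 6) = q + 3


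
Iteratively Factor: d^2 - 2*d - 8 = (d - 4)*(d + 2)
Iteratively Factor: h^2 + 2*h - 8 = (h - 2)*(h + 4)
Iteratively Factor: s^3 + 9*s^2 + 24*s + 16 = (s + 4)*(s^2 + 5*s + 4) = (s + 4)^2*(s + 1)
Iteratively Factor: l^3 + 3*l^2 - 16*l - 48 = (l + 4)*(l^2 - l - 12) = (l - 4)*(l + 4)*(l + 3)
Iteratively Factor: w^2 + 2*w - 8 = (w + 4)*(w - 2)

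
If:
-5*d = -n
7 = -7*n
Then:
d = -1/5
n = -1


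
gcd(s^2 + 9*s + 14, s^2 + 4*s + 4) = s + 2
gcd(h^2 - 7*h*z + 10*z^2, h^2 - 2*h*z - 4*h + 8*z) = -h + 2*z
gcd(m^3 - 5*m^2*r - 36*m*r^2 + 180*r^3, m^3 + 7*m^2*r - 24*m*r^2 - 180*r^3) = -m^2 - m*r + 30*r^2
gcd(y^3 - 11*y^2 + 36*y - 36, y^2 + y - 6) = y - 2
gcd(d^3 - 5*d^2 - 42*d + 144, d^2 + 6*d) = d + 6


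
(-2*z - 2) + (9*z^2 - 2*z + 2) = 9*z^2 - 4*z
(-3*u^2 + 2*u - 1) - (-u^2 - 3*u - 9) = -2*u^2 + 5*u + 8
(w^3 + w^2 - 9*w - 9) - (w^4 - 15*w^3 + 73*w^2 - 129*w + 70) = -w^4 + 16*w^3 - 72*w^2 + 120*w - 79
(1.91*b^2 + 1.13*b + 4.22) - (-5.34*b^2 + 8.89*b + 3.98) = 7.25*b^2 - 7.76*b + 0.24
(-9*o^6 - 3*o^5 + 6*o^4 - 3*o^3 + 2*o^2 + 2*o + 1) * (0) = 0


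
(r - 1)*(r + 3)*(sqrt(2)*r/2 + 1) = sqrt(2)*r^3/2 + r^2 + sqrt(2)*r^2 - 3*sqrt(2)*r/2 + 2*r - 3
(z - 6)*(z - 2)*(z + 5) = z^3 - 3*z^2 - 28*z + 60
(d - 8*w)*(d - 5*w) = d^2 - 13*d*w + 40*w^2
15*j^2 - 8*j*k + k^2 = (-5*j + k)*(-3*j + k)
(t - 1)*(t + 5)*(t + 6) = t^3 + 10*t^2 + 19*t - 30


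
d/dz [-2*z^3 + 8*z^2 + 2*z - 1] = -6*z^2 + 16*z + 2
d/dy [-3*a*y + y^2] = -3*a + 2*y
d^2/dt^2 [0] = 0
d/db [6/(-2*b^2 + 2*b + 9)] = 12*(2*b - 1)/(-2*b^2 + 2*b + 9)^2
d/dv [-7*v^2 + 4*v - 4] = 4 - 14*v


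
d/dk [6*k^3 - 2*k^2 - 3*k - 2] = 18*k^2 - 4*k - 3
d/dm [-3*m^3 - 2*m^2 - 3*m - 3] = -9*m^2 - 4*m - 3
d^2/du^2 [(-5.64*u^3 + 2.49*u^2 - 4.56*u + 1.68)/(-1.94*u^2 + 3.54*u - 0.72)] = (125.723928*u^3 - 103.320288*u^2 + 48.551616*u - 16.749504)/(7.301384*u^6 - 39.969432*u^5 + 81.063288*u^4 - 74.029896*u^3 + 30.085344*u^2 - 5.505408*u + 0.373248)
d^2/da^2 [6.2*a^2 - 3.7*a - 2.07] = 12.4000000000000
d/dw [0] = 0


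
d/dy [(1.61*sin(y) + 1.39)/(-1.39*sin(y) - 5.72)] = -7.2771*cos(y)/(1.39*sin(y) + 5.72)^2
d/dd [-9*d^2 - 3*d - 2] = -18*d - 3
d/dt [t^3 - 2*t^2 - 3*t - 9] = 3*t^2 - 4*t - 3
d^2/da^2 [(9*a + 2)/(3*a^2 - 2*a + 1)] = 2*(3*(4 - 27*a)*(3*a^2 - 2*a + 1) + 4*(3*a - 1)^2*(9*a + 2))/(3*a^2 - 2*a + 1)^3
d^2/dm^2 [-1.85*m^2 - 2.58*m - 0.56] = -3.70000000000000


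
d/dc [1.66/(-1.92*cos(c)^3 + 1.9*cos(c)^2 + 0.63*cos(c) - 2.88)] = (-9.5616*cos(c)^2 + 6.308*cos(c) + 1.0458)*sin(c)/(1.92*cos(c)^3 - 1.9*cos(c)^2 - 0.63*cos(c) + 2.88)^2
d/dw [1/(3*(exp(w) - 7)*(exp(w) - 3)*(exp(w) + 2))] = (-(exp(w) - 7)*(exp(w) - 3) - (exp(w) - 7)*(exp(w) + 2) - (exp(w) - 3)*(exp(w) + 2))*exp(w)/(3*(exp(w) - 7)^2*(exp(w) - 3)^2*(exp(w) + 2)^2)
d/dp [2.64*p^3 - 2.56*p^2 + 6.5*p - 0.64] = 7.92*p^2 - 5.12*p + 6.5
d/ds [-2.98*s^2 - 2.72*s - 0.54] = -5.96*s - 2.72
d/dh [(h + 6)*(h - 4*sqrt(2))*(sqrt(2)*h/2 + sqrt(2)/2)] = 3*sqrt(2)*h^2/2 - 8*h + 7*sqrt(2)*h - 28 + 3*sqrt(2)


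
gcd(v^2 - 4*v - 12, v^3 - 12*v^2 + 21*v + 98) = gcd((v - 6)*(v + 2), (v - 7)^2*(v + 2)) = v + 2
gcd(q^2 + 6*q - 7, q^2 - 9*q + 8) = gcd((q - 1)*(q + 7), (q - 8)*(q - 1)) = q - 1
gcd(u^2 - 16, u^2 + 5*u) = 1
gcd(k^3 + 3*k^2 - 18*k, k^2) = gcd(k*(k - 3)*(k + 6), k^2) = k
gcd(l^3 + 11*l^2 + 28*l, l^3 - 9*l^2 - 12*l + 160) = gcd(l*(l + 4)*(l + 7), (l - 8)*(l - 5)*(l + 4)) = l + 4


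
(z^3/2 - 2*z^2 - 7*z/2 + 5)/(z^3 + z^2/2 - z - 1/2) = (z^2 - 3*z - 10)/(2*z^2 + 3*z + 1)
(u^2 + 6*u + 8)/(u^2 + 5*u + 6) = (u + 4)/(u + 3)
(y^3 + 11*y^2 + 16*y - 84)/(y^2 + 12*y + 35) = (y^2 + 4*y - 12)/(y + 5)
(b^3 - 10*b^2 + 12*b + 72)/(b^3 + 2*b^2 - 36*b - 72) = (b - 6)/(b + 6)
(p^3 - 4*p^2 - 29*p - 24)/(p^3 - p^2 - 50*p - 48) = (p + 3)/(p + 6)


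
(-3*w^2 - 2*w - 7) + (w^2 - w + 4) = -2*w^2 - 3*w - 3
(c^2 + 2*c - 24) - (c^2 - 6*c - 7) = 8*c - 17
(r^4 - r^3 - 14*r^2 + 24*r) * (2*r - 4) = 2*r^5 - 6*r^4 - 24*r^3 + 104*r^2 - 96*r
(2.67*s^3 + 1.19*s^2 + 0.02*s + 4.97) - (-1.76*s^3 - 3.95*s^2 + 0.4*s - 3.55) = 4.43*s^3 + 5.14*s^2 - 0.38*s + 8.52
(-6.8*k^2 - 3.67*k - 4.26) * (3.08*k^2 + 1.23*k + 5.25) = -20.944*k^4 - 19.6676*k^3 - 53.3349*k^2 - 24.5073*k - 22.365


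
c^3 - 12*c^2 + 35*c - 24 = (c - 8)*(c - 3)*(c - 1)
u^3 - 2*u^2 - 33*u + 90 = (u - 5)*(u - 3)*(u + 6)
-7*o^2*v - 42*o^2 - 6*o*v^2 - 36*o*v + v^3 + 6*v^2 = (-7*o + v)*(o + v)*(v + 6)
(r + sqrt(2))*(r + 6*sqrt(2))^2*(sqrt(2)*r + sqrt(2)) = sqrt(2)*r^4 + sqrt(2)*r^3 + 26*r^3 + 26*r^2 + 96*sqrt(2)*r^2 + 96*sqrt(2)*r + 144*r + 144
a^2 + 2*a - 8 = (a - 2)*(a + 4)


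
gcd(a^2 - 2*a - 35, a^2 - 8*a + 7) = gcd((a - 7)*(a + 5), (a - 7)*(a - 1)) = a - 7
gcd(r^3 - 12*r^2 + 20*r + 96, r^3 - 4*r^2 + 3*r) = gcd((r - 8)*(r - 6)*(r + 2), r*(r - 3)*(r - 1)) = 1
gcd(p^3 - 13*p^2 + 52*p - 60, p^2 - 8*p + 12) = p^2 - 8*p + 12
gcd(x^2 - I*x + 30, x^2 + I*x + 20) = x + 5*I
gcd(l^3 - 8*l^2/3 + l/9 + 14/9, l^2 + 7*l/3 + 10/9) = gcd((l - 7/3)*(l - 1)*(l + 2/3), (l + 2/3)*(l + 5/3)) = l + 2/3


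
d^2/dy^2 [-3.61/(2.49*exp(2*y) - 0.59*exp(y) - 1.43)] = (3.61*(4.98*exp(y) - 0.59)*(9.96*exp(y) - 1.18)*exp(y) + (35.9556*exp(y) - 2.1299)*(-2.49*exp(2*y) + 0.59*exp(y) + 1.43))*exp(y)/(-2.49*exp(2*y) + 0.59*exp(y) + 1.43)^3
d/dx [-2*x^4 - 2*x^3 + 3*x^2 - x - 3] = -8*x^3 - 6*x^2 + 6*x - 1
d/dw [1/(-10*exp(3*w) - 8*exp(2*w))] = (15*exp(w) + 8)*exp(-2*w)/(2*(5*exp(w) + 4)^2)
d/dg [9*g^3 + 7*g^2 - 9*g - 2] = 27*g^2 + 14*g - 9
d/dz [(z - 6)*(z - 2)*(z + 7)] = 3*z^2 - 2*z - 44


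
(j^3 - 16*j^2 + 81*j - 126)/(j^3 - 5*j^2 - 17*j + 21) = (j^2 - 9*j + 18)/(j^2 + 2*j - 3)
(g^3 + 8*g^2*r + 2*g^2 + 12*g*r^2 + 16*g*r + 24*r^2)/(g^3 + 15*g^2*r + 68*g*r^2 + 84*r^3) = (g + 2)/(g + 7*r)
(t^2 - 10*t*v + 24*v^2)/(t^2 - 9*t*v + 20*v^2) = (t - 6*v)/(t - 5*v)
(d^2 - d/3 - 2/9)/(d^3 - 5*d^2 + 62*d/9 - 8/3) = (3*d + 1)/(3*d^2 - 13*d + 12)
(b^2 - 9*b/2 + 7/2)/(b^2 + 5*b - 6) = (b - 7/2)/(b + 6)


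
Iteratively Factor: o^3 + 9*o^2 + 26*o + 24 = (o + 3)*(o^2 + 6*o + 8) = (o + 2)*(o + 3)*(o + 4)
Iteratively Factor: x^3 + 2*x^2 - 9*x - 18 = (x + 3)*(x^2 - x - 6) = (x + 2)*(x + 3)*(x - 3)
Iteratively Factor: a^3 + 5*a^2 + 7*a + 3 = (a + 3)*(a^2 + 2*a + 1) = (a + 1)*(a + 3)*(a + 1)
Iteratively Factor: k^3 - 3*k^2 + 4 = (k + 1)*(k^2 - 4*k + 4) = (k - 2)*(k + 1)*(k - 2)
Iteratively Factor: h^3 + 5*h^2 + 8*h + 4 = (h + 2)*(h^2 + 3*h + 2) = (h + 1)*(h + 2)*(h + 2)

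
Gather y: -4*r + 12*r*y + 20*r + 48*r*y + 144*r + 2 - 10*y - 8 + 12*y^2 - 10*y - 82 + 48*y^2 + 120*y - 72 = 160*r + 60*y^2 + y*(60*r + 100) - 160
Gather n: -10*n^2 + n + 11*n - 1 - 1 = -10*n^2 + 12*n - 2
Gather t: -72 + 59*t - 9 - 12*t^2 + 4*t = -12*t^2 + 63*t - 81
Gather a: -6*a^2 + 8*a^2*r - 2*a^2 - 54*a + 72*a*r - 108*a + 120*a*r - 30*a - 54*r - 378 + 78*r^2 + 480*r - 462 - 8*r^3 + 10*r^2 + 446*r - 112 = a^2*(8*r - 8) + a*(192*r - 192) - 8*r^3 + 88*r^2 + 872*r - 952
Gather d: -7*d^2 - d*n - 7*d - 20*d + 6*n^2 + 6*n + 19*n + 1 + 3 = -7*d^2 + d*(-n - 27) + 6*n^2 + 25*n + 4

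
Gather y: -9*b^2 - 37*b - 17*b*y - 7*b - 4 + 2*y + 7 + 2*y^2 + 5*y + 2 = -9*b^2 - 44*b + 2*y^2 + y*(7 - 17*b) + 5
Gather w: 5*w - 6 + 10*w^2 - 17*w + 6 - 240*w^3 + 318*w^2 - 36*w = -240*w^3 + 328*w^2 - 48*w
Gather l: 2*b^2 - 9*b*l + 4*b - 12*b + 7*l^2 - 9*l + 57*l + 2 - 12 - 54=2*b^2 - 8*b + 7*l^2 + l*(48 - 9*b) - 64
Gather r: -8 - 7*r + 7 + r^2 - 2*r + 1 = r^2 - 9*r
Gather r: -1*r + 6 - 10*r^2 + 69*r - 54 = -10*r^2 + 68*r - 48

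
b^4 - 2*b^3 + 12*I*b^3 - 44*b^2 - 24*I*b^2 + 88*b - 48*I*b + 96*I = (b - 2)*(b + 2*I)*(b + 4*I)*(b + 6*I)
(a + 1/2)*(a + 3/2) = a^2 + 2*a + 3/4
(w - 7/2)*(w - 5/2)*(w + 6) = w^3 - 109*w/4 + 105/2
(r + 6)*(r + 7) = r^2 + 13*r + 42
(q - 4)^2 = q^2 - 8*q + 16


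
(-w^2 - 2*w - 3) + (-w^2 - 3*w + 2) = -2*w^2 - 5*w - 1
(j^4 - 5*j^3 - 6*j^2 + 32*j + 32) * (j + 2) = j^5 - 3*j^4 - 16*j^3 + 20*j^2 + 96*j + 64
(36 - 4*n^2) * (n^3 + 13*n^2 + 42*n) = -4*n^5 - 52*n^4 - 132*n^3 + 468*n^2 + 1512*n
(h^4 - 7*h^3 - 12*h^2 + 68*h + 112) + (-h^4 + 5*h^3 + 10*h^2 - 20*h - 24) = -2*h^3 - 2*h^2 + 48*h + 88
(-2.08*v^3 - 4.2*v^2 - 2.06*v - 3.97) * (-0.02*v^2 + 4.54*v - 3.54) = 0.0416*v^5 - 9.3592*v^4 - 11.6636*v^3 + 5.595*v^2 - 10.7314*v + 14.0538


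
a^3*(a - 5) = a^4 - 5*a^3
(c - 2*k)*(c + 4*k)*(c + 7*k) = c^3 + 9*c^2*k + 6*c*k^2 - 56*k^3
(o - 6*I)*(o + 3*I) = o^2 - 3*I*o + 18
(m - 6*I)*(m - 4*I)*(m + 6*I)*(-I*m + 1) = -I*m^4 - 3*m^3 - 40*I*m^2 - 108*m - 144*I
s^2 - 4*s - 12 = (s - 6)*(s + 2)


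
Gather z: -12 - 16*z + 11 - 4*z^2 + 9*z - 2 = -4*z^2 - 7*z - 3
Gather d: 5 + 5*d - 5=5*d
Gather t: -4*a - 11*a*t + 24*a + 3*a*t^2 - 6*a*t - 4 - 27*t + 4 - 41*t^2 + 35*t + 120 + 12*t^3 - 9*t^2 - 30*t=20*a + 12*t^3 + t^2*(3*a - 50) + t*(-17*a - 22) + 120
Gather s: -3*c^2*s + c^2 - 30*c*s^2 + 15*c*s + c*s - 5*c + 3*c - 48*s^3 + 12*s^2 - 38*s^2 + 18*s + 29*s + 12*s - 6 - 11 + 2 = c^2 - 2*c - 48*s^3 + s^2*(-30*c - 26) + s*(-3*c^2 + 16*c + 59) - 15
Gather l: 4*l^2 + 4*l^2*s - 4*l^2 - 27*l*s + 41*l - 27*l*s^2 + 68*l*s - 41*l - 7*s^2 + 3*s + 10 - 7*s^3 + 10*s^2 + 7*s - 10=4*l^2*s + l*(-27*s^2 + 41*s) - 7*s^3 + 3*s^2 + 10*s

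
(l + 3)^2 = l^2 + 6*l + 9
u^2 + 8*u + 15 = (u + 3)*(u + 5)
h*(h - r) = h^2 - h*r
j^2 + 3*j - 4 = (j - 1)*(j + 4)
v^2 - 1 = (v - 1)*(v + 1)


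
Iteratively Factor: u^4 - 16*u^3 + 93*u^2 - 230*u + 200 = (u - 4)*(u^3 - 12*u^2 + 45*u - 50) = (u - 4)*(u - 2)*(u^2 - 10*u + 25) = (u - 5)*(u - 4)*(u - 2)*(u - 5)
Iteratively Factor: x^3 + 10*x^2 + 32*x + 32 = (x + 4)*(x^2 + 6*x + 8) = (x + 4)^2*(x + 2)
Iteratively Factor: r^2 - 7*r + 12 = (r - 4)*(r - 3)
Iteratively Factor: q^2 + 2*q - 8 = (q + 4)*(q - 2)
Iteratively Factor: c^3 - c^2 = (c)*(c^2 - c) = c^2*(c - 1)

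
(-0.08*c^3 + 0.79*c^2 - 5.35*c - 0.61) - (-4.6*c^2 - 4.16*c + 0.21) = -0.08*c^3 + 5.39*c^2 - 1.19*c - 0.82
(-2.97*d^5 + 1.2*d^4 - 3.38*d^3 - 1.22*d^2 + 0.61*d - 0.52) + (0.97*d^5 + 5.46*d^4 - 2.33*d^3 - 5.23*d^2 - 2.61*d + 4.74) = -2.0*d^5 + 6.66*d^4 - 5.71*d^3 - 6.45*d^2 - 2.0*d + 4.22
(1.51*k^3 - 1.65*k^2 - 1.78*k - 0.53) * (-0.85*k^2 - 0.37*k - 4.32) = -1.2835*k^5 + 0.8438*k^4 - 4.3997*k^3 + 8.2371*k^2 + 7.8857*k + 2.2896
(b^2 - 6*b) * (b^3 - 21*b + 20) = b^5 - 6*b^4 - 21*b^3 + 146*b^2 - 120*b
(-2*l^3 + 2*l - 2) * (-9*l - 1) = 18*l^4 + 2*l^3 - 18*l^2 + 16*l + 2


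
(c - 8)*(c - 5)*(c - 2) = c^3 - 15*c^2 + 66*c - 80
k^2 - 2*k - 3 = (k - 3)*(k + 1)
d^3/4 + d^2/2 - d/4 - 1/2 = (d/4 + 1/4)*(d - 1)*(d + 2)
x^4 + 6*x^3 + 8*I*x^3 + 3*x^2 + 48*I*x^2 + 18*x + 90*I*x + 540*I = (x + 6)*(x - 3*I)*(x + 5*I)*(x + 6*I)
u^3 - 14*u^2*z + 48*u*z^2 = u*(u - 8*z)*(u - 6*z)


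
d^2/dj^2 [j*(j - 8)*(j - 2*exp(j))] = -2*j^2*exp(j) + 8*j*exp(j) + 6*j + 28*exp(j) - 16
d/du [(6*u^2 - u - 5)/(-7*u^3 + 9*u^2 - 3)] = (-3*u*(7*u - 6)*(-6*u^2 + u + 5) + (1 - 12*u)*(7*u^3 - 9*u^2 + 3))/(7*u^3 - 9*u^2 + 3)^2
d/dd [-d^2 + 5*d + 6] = 5 - 2*d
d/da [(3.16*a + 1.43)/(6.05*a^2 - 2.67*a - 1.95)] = (19.118*a^2 - 8.4372*a - (3.16*a + 1.43)*(12.1*a - 2.67) - 6.162)/(-6.05*a^2 + 2.67*a + 1.95)^2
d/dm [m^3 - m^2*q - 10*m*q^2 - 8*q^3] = 3*m^2 - 2*m*q - 10*q^2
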